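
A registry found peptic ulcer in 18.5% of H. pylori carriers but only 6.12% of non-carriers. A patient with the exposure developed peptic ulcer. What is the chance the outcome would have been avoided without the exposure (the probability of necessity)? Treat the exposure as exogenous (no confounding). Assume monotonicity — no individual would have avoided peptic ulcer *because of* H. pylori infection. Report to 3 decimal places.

PN ≈ 0.669

p₁ = 0.185, p₀ = 0.0612.
Under exogeneity and monotonicity, PN = (p₁ − p₀) / p₁.
PN = (0.185 − 0.0612) / 0.185 = 0.1238 / 0.185 ≈ 0.6692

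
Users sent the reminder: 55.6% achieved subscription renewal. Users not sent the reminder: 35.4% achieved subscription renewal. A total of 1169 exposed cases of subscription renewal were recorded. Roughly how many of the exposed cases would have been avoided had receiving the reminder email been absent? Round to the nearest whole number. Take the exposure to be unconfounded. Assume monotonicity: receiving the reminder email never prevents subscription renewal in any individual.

p₁ = 0.556, p₀ = 0.354.
PN = (p₁ − p₀)/p₁ = (0.556 − 0.354) / 0.556 ≈ 0.36331.
Attributable cases ≈ PN × (exposed cases) = 0.36331 × 1169 ≈ 424.71.

about 425 cases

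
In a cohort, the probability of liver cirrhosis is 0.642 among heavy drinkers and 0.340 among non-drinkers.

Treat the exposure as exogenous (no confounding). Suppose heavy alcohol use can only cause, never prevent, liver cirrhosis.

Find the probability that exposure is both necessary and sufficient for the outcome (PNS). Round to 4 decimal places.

Let p₁ = 0.642, p₀ = 0.34.
Under exogeneity and monotonicity, PNS = p₁ − p₀.
PNS = 0.642 − 0.34 = 0.302

PNS ≈ 0.3020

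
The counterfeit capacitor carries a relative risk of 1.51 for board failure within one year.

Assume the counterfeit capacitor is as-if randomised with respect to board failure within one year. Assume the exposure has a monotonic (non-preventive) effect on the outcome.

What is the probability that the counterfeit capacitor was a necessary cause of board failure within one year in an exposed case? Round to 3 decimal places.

PN ≈ 0.338

Under exogeneity and monotonicity, PN = (RR − 1) / RR = 1 − 1/RR.
PN = (1.51 − 1) / 1.51 = 0.51 / 1.51 ≈ 0.3377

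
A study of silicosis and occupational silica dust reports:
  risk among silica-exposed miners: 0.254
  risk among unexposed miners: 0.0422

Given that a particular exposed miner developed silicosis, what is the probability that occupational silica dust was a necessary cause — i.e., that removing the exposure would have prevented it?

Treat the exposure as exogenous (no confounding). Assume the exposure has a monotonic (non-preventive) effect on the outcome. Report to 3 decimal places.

PN ≈ 0.834

Let p₁ = 0.254, p₀ = 0.0422.
Under exogeneity and monotonicity, PN = (p₁ − p₀) / p₁.
PN = (0.254 − 0.0422) / 0.254 = 0.2118 / 0.254 ≈ 0.8339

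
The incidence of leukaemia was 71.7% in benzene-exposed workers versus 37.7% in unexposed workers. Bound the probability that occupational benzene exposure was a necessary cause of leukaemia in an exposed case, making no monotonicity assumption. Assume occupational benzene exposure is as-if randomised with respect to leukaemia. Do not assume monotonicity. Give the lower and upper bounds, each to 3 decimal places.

0.474 ≤ PN ≤ 0.869

p₁ = 0.717, p₀ = 0.377.
Under exogeneity alone the bounds on PN are max{0,(p₁−p₀)/p₁} ≤ PN ≤ min{1,(1−p₀)/p₁}.
  lower = (p₁ − p₀)/p₁ = 0.34 / 0.717 ≈ 0.4742
  upper = min{1, (1 − p₀)/p₁} = 0.623 / 0.717 ≈ 0.8689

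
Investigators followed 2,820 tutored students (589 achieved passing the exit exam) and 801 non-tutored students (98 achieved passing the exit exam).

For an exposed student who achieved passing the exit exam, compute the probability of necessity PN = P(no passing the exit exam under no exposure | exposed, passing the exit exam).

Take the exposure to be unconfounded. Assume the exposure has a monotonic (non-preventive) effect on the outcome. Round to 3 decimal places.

p₁ = P(outcome | exposed) = 589/2820 = 0.20887
p₀ = P(outcome | unexposed) = 98/801 = 0.12235
Under exogeneity and monotonicity, PN = (p₁ − p₀) / p₁.
PN = (0.20887 − 0.12235) / 0.20887 = 0.086518 / 0.20887 ≈ 0.4142

PN ≈ 0.414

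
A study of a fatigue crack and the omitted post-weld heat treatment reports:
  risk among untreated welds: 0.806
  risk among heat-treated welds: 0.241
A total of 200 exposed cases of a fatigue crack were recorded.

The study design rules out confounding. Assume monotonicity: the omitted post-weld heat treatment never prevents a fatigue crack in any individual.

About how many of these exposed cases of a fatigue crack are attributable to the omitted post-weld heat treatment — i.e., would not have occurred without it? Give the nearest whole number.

about 140 cases

Let p₁ = 0.806, p₀ = 0.241.
PN = (p₁ − p₀)/p₁ = (0.806 − 0.241) / 0.806 ≈ 0.70099.
Attributable cases ≈ PN × (exposed cases) = 0.70099 × 200 ≈ 140.20.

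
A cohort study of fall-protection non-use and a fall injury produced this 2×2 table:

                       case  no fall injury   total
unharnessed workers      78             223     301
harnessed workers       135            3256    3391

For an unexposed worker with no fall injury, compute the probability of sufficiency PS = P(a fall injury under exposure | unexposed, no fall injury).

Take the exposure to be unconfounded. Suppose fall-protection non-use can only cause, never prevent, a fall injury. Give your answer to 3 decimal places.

PS ≈ 0.228

p₁ = P(outcome | exposed) = 78/301 = 0.25914
p₀ = P(outcome | unexposed) = 135/3391 = 0.039811
Under exogeneity and monotonicity, PS = (p₁ − p₀)/(1 − p₀).
PS = (0.25914 − 0.039811) / 0.96019 ≈ 0.2284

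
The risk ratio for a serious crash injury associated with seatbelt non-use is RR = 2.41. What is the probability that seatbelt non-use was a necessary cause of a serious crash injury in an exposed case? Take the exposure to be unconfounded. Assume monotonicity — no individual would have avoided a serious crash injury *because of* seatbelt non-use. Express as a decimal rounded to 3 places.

PN ≈ 0.585

Under exogeneity and monotonicity, PN = (RR − 1) / RR = 1 − 1/RR.
PN = (2.41 − 1) / 2.41 = 1.41 / 2.41 ≈ 0.5851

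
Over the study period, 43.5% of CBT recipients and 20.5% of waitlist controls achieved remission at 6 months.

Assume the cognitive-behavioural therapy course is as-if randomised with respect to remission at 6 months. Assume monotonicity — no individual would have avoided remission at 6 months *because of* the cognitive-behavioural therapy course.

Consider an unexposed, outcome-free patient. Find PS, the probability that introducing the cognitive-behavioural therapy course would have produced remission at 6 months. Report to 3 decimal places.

p₁ = 0.435, p₀ = 0.205.
Under exogeneity and monotonicity, PS = (p₁ − p₀) / (1 − p₀).
PS = (0.435 − 0.205) / (1 − 0.205) = 0.23 / 0.795 ≈ 0.2893

PS ≈ 0.289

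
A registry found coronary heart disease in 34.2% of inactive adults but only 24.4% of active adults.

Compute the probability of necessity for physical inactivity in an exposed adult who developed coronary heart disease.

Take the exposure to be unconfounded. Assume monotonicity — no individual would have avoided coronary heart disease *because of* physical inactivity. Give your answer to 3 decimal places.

PN ≈ 0.287

p₁ = 0.342, p₀ = 0.244.
Under exogeneity and monotonicity, PN = (p₁ − p₀) / p₁.
PN = (0.342 − 0.244) / 0.342 = 0.098 / 0.342 ≈ 0.2865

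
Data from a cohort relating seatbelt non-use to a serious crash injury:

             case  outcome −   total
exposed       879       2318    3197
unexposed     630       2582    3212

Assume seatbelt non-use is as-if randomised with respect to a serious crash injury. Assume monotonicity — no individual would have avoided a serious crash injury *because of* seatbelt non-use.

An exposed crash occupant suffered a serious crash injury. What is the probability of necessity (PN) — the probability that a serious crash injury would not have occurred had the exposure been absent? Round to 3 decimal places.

p₁ = P(outcome | exposed) = 879/3197 = 0.27495
p₀ = P(outcome | unexposed) = 630/3212 = 0.19614
Under exogeneity and monotonicity, PN = (p₁ − p₀) / p₁.
PN = (0.27495 − 0.19614) / 0.27495 = 0.078806 / 0.27495 ≈ 0.2866

PN ≈ 0.287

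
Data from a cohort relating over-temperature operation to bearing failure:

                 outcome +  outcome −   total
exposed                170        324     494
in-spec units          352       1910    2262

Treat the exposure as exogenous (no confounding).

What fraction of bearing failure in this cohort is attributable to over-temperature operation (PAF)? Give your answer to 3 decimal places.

p₁ = P(outcome | exposed) = 170/494 = 0.34413
p₀ = P(outcome | unexposed) = 352/2262 = 0.15561
Exposure prevalence π = 494/2756 = 0.17925; overall risk P(Y=1) = 0.1894.
Under exogeneity, PAF = [P(Y=1) − p₀]/P(Y=1).
PAF = (0.1894 − 0.15561) / 0.1894 ≈ 0.1784

PAF ≈ 0.178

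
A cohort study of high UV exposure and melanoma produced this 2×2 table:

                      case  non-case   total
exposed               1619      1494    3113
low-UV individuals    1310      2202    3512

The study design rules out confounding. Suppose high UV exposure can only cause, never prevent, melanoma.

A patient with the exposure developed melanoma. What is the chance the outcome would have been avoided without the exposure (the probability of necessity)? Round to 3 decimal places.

p₁ = P(outcome | exposed) = 1619/3113 = 0.52008
p₀ = P(outcome | unexposed) = 1310/3512 = 0.37301
Under exogeneity and monotonicity, PN = (p₁ − p₀)/p₁.
PN = (0.52008 − 0.37301) / 0.52008 ≈ 0.2828

PN ≈ 0.283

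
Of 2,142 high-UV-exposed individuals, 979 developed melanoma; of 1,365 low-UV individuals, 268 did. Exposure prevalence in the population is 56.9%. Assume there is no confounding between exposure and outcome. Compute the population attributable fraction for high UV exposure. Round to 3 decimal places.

PAF ≈ 0.430

p₁ = P(outcome | exposed) = 979/2142 = 0.45705
p₀ = P(outcome | unexposed) = 268/1365 = 0.19634
Overall risk P(Y=1) = π·p₁ + (1−π)·p₀ = 0.569×0.45705 + 0.431×0.19634 = 0.34468.
Under exogeneity, PAF = [P(Y=1) − p₀] / P(Y=1).
PAF = (0.34468 − 0.19634) / 0.34468 ≈ 0.4304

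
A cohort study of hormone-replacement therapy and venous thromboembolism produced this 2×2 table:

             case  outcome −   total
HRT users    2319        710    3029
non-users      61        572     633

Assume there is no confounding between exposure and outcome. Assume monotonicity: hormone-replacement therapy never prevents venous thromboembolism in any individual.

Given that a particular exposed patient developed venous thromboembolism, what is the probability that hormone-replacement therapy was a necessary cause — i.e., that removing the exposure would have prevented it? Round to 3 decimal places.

PN ≈ 0.874

p₁ = P(outcome | exposed) = 2319/3029 = 0.7656
p₀ = P(outcome | unexposed) = 61/633 = 0.096367
Under exogeneity and monotonicity, PN = (p₁ − p₀)/p₁.
PN = (0.7656 − 0.096367) / 0.7656 ≈ 0.8741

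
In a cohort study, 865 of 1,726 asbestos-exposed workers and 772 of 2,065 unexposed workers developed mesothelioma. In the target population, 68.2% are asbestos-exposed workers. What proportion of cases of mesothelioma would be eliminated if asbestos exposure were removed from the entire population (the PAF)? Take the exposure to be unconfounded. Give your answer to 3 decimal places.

p₁ = P(outcome | exposed) = 865/1726 = 0.50116
p₀ = P(outcome | unexposed) = 772/2065 = 0.37385
Overall risk P(Y=1) = π·p₁ + (1−π)·p₀ = 0.682×0.50116 + 0.318×0.37385 = 0.46067.
Under exogeneity, PAF = [P(Y=1) − p₀] / P(Y=1).
PAF = (0.46067 − 0.37385) / 0.46067 ≈ 0.1885

PAF ≈ 0.188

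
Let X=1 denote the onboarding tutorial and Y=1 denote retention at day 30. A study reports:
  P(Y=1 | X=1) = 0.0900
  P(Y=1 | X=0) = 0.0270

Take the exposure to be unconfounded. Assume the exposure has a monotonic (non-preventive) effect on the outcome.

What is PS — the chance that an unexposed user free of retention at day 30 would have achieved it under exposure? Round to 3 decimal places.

Let p₁ = 0.09, p₀ = 0.027.
Under exogeneity and monotonicity, PS = (p₁ − p₀) / (1 − p₀).
PS = (0.09 − 0.027) / (1 − 0.027) = 0.063 / 0.973 ≈ 0.0647

PS ≈ 0.065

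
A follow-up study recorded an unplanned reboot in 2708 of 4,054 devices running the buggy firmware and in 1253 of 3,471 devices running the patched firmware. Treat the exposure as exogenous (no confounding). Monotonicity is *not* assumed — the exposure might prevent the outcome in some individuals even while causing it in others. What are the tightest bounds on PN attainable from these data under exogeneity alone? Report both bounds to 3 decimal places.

p₁ = P(outcome | exposed) = 2708/4054 = 0.66798
p₀ = P(outcome | unexposed) = 1253/3471 = 0.36099
Under exogeneity alone the bounds on PN are max{0,(p₁−p₀)/p₁} ≤ PN ≤ min{1,(1−p₀)/p₁}.
  lower = (p₁ − p₀)/p₁ = 0.30699 / 0.66798 ≈ 0.4596
  upper = min{1, (1 − p₀)/p₁} = 0.63901 / 0.66798 ≈ 0.9566

0.460 ≤ PN ≤ 0.957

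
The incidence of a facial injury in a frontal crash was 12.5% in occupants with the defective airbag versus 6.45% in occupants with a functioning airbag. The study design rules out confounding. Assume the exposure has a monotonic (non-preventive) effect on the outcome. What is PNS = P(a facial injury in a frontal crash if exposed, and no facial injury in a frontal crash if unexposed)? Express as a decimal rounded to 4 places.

p₁ = 0.125, p₀ = 0.0645.
Under exogeneity and monotonicity, PNS = p₁ − p₀.
PNS = 0.125 − 0.0645 = 0.0605

PNS ≈ 0.0605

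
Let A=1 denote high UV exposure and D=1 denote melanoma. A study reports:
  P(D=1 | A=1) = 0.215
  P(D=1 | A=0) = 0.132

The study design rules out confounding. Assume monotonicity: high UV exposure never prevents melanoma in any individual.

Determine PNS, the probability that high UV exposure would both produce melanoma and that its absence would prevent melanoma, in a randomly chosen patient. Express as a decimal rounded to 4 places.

Let p₁ = 0.215, p₀ = 0.132.
Under exogeneity and monotonicity, PNS = p₁ − p₀.
PNS = 0.215 − 0.132 = 0.083

PNS ≈ 0.0830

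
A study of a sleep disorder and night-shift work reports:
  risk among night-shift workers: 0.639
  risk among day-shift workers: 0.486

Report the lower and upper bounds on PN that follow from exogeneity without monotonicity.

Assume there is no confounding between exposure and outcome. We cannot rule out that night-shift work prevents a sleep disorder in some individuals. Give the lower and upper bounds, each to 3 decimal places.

0.239 ≤ PN ≤ 0.804

Let p₁ = 0.639, p₀ = 0.486.
Under exogeneity alone the bounds on PN are max{0,(p₁−p₀)/p₁} ≤ PN ≤ min{1,(1−p₀)/p₁}.
  lower = (p₁ − p₀)/p₁ = 0.153 / 0.639 ≈ 0.2394
  upper = min{1, (1 − p₀)/p₁} = 0.514 / 0.639 ≈ 0.8044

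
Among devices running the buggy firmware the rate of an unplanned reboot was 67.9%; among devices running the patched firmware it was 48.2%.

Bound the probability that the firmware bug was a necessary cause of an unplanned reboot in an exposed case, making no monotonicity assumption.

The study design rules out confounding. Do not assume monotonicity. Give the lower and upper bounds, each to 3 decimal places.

p₁ = 0.679, p₀ = 0.482.
Under exogeneity alone the bounds on PN are max{0,(p₁−p₀)/p₁} ≤ PN ≤ min{1,(1−p₀)/p₁}.
  lower = (p₁ − p₀)/p₁ = 0.197 / 0.679 ≈ 0.2901
  upper = min{1, (1 − p₀)/p₁} = 0.518 / 0.679 ≈ 0.7629

0.290 ≤ PN ≤ 0.763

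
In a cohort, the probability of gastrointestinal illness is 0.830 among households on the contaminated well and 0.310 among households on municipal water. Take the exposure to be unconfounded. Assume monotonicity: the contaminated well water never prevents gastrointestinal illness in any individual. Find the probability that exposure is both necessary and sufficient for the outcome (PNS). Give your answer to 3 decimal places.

PNS ≈ 0.520

Let p₁ = 0.83, p₀ = 0.31.
Under exogeneity and monotonicity, PNS = p₁ − p₀.
PNS = 0.83 − 0.31 = 0.52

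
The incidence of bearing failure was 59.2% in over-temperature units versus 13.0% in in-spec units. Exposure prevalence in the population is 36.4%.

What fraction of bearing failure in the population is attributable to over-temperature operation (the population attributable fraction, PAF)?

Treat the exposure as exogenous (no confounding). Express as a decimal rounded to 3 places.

p₁ = 0.592, p₀ = 0.13.
Overall risk P(Y=1) = π·p₁ + (1−π)·p₀ = 0.364×0.592 + 0.636×0.13 = 0.29817.
Under exogeneity, PAF = [P(Y=1) − p₀] / P(Y=1).
PAF = (0.29817 − 0.13) / 0.29817 ≈ 0.5640

PAF ≈ 0.564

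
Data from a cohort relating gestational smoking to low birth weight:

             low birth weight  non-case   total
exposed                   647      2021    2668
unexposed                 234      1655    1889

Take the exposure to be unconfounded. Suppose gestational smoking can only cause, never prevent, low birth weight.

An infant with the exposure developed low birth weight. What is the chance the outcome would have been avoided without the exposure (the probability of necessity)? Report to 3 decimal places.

p₁ = P(outcome | exposed) = 647/2668 = 0.2425
p₀ = P(outcome | unexposed) = 234/1889 = 0.12388
Under exogeneity and monotonicity, PN = (p₁ − p₀)/p₁.
PN = (0.2425 − 0.12388) / 0.2425 ≈ 0.4892

PN ≈ 0.489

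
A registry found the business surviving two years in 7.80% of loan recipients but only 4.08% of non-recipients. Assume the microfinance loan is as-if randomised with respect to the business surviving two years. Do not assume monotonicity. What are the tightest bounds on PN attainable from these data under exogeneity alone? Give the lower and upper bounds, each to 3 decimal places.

p₁ = 0.078, p₀ = 0.0408.
Under exogeneity alone the bounds on PN are max{0,(p₁−p₀)/p₁} ≤ PN ≤ min{1,(1−p₀)/p₁}.
  lower = (p₁ − p₀)/p₁ = 0.0372 / 0.078 ≈ 0.4769
  upper = min{1, (1 − p₀)/p₁} = 0.9592 / 0.078 ≈ 12.2974 → capped at 1

0.477 ≤ PN ≤ 1.000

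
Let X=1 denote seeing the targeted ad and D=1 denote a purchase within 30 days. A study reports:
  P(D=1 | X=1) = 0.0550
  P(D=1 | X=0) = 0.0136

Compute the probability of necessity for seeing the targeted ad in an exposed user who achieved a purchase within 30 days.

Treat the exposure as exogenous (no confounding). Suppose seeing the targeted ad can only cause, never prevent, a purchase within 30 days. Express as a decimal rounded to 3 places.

Let p₁ = 0.055, p₀ = 0.0136.
Under exogeneity and monotonicity, PN = (p₁ − p₀) / p₁.
PN = (0.055 − 0.0136) / 0.055 = 0.0414 / 0.055 ≈ 0.7527

PN ≈ 0.753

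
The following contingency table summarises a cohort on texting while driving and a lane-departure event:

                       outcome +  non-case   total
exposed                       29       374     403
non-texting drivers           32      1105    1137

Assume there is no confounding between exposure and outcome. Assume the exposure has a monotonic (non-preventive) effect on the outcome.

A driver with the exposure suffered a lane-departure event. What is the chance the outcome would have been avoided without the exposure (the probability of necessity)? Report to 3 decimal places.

p₁ = P(outcome | exposed) = 29/403 = 0.07196
p₀ = P(outcome | unexposed) = 32/1137 = 0.028144
Under exogeneity and monotonicity, PN = (p₁ − p₀)/p₁.
PN = (0.07196 − 0.028144) / 0.07196 ≈ 0.6089

PN ≈ 0.609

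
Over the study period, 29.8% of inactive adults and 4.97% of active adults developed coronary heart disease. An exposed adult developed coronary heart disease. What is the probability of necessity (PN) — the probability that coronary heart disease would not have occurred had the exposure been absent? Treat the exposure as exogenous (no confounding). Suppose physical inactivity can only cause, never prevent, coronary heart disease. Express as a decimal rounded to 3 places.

PN ≈ 0.833

p₁ = 0.298, p₀ = 0.0497.
Under exogeneity and monotonicity, PN = (p₁ − p₀) / p₁.
PN = (0.298 − 0.0497) / 0.298 = 0.2483 / 0.298 ≈ 0.8332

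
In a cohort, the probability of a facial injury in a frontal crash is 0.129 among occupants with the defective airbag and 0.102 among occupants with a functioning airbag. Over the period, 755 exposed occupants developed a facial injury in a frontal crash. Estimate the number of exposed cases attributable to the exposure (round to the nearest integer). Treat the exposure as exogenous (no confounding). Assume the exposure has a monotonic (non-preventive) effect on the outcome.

about 158 cases

Let p₁ = 0.129, p₀ = 0.102.
PN = (p₁ − p₀)/p₁ = (0.129 − 0.102) / 0.129 ≈ 0.20930.
Attributable cases ≈ PN × (exposed cases) = 0.20930 × 755 ≈ 158.02.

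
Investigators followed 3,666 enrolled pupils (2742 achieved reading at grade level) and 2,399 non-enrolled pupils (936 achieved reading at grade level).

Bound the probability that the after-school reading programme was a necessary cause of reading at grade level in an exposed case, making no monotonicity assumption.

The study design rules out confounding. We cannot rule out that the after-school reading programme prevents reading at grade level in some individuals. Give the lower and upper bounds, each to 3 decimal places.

0.478 ≤ PN ≤ 0.815

p₁ = P(outcome | exposed) = 2742/3666 = 0.74795
p₀ = P(outcome | unexposed) = 936/2399 = 0.39016
Under exogeneity alone the bounds on PN are max{0,(p₁−p₀)/p₁} ≤ PN ≤ min{1,(1−p₀)/p₁}.
  lower = (p₁ − p₀)/p₁ = 0.35779 / 0.74795 ≈ 0.4784
  upper = min{1, (1 − p₀)/p₁} = 0.60984 / 0.74795 ≈ 0.8153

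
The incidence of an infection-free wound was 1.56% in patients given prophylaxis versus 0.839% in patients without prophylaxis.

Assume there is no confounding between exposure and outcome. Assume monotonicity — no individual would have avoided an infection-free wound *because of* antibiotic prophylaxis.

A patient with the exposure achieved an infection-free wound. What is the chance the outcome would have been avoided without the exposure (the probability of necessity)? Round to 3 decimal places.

p₁ = 0.0156, p₀ = 0.00839.
Under exogeneity and monotonicity, PN = (p₁ − p₀) / p₁.
PN = (0.0156 − 0.00839) / 0.0156 = 0.00721 / 0.0156 ≈ 0.4622

PN ≈ 0.462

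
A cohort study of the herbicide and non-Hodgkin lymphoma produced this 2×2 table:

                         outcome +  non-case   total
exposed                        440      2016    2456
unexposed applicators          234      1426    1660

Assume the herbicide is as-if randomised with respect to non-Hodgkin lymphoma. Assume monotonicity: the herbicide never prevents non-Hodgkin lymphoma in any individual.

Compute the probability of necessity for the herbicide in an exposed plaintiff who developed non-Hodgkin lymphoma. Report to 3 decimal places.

p₁ = P(outcome | exposed) = 440/2456 = 0.17915
p₀ = P(outcome | unexposed) = 234/1660 = 0.14096
Under exogeneity and monotonicity, PN = (p₁ − p₀) / p₁.
PN = (0.17915 − 0.14096) / 0.17915 = 0.038189 / 0.17915 ≈ 0.2132

PN ≈ 0.213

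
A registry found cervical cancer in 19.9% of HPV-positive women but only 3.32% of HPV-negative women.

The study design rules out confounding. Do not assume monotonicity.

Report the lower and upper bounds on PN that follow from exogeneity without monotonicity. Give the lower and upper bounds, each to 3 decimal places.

p₁ = 0.199, p₀ = 0.0332.
Under exogeneity alone the bounds on PN are max{0,(p₁−p₀)/p₁} ≤ PN ≤ min{1,(1−p₀)/p₁}.
  lower = (p₁ − p₀)/p₁ = 0.1658 / 0.199 ≈ 0.8332
  upper = min{1, (1 − p₀)/p₁} = 0.9668 / 0.199 ≈ 4.8583 → capped at 1

0.833 ≤ PN ≤ 1.000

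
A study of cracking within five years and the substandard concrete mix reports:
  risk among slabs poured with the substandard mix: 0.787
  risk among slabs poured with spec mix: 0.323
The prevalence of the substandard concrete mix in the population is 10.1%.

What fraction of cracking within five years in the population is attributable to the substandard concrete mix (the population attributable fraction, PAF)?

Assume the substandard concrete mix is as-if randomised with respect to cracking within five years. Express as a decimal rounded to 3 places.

PAF ≈ 0.127

Let p₁ = 0.787, p₀ = 0.323.
Overall risk P(Y=1) = π·p₁ + (1−π)·p₀ = 0.101×0.787 + 0.899×0.323 = 0.36986.
Under exogeneity, PAF = [P(Y=1) − p₀] / P(Y=1).
PAF = (0.36986 − 0.323) / 0.36986 ≈ 0.1267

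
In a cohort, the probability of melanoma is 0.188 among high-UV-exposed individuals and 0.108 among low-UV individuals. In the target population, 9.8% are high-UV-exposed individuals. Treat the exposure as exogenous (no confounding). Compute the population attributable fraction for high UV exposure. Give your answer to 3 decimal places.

PAF ≈ 0.068

Let p₁ = 0.188, p₀ = 0.108.
Overall risk P(Y=1) = π·p₁ + (1−π)·p₀ = 0.098×0.188 + 0.902×0.108 = 0.11584.
Under exogeneity, PAF = [P(Y=1) − p₀] / P(Y=1).
PAF = (0.11584 − 0.108) / 0.11584 ≈ 0.0677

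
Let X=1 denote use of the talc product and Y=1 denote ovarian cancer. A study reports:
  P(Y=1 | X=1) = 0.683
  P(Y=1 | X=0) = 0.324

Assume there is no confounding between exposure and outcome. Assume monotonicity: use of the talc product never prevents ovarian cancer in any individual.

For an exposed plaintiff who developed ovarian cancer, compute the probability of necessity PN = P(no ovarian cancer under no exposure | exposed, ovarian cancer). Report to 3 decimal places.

PN ≈ 0.526

Let p₁ = 0.683, p₀ = 0.324.
Under exogeneity and monotonicity, PN = (p₁ − p₀) / p₁.
PN = (0.683 − 0.324) / 0.683 = 0.359 / 0.683 ≈ 0.5256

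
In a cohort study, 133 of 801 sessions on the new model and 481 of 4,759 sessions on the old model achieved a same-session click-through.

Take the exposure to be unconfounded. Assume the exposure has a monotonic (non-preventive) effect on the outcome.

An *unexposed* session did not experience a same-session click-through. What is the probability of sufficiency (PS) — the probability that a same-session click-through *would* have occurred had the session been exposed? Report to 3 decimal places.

p₁ = P(outcome | exposed) = 133/801 = 0.16604
p₀ = P(outcome | unexposed) = 481/4759 = 0.10107
Under exogeneity and monotonicity, PS = (p₁ − p₀) / (1 − p₀).
PS = (0.16604 − 0.10107) / (1 − 0.10107) = 0.064971 / 0.89893 ≈ 0.0723

PS ≈ 0.072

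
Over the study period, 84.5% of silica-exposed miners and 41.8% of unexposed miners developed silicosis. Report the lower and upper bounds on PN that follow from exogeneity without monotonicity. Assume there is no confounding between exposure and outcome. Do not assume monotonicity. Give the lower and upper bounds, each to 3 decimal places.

p₁ = 0.845, p₀ = 0.418.
Under exogeneity alone the bounds on PN are max{0,(p₁−p₀)/p₁} ≤ PN ≤ min{1,(1−p₀)/p₁}.
  lower = (p₁ − p₀)/p₁ = 0.427 / 0.845 ≈ 0.5053
  upper = min{1, (1 − p₀)/p₁} = 0.582 / 0.845 ≈ 0.6888

0.505 ≤ PN ≤ 0.689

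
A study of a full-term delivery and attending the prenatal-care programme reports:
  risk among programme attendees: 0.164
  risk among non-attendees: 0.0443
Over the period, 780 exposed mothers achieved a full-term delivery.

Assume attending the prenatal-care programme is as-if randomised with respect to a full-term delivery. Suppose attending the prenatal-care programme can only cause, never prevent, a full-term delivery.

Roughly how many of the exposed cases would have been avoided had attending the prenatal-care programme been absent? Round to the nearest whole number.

about 569 cases

Let p₁ = 0.164, p₀ = 0.0443.
PN = (p₁ − p₀)/p₁ = (0.164 − 0.0443) / 0.164 ≈ 0.72988.
Attributable cases ≈ PN × (exposed cases) = 0.72988 × 780 ≈ 569.30.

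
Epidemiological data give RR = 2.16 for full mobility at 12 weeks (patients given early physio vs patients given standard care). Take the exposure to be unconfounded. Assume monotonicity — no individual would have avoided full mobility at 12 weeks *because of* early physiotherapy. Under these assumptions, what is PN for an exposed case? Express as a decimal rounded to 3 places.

PN ≈ 0.537

Under exogeneity and monotonicity, PN = (RR − 1) / RR = 1 − 1/RR.
PN = (2.16 − 1) / 2.16 = 1.16 / 2.16 ≈ 0.5370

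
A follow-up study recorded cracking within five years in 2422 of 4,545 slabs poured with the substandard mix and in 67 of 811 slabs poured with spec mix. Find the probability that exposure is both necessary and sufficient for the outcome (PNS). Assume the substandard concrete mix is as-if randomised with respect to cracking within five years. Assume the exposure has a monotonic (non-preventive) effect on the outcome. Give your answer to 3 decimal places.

PNS ≈ 0.450

p₁ = P(outcome | exposed) = 2422/4545 = 0.53289
p₀ = P(outcome | unexposed) = 67/811 = 0.082614
Under exogeneity and monotonicity, PNS = p₁ − p₀.
PNS = 0.53289 − 0.082614 = 0.45028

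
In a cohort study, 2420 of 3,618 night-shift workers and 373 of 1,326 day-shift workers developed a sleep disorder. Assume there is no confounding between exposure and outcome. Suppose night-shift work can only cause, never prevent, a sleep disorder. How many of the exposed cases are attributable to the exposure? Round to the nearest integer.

about 1402 cases

p₁ = P(outcome | exposed) = 2420/3618 = 0.66888
p₀ = P(outcome | unexposed) = 373/1326 = 0.2813
PN = (p₁ − p₀)/p₁ = (0.66888 − 0.2813) / 0.66888 ≈ 0.57945.
Attributable cases ≈ PN × (exposed cases) = 0.57945 × 2420 ≈ 1402.27.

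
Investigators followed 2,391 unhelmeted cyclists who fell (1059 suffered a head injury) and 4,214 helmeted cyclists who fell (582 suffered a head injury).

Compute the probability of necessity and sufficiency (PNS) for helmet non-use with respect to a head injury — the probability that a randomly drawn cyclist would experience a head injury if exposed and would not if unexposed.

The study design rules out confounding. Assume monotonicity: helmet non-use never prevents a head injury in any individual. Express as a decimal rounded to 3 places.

PNS ≈ 0.305

p₁ = P(outcome | exposed) = 1059/2391 = 0.44291
p₀ = P(outcome | unexposed) = 582/4214 = 0.13811
Under exogeneity and monotonicity, PNS = p₁ − p₀.
PNS = 0.44291 − 0.13811 = 0.3048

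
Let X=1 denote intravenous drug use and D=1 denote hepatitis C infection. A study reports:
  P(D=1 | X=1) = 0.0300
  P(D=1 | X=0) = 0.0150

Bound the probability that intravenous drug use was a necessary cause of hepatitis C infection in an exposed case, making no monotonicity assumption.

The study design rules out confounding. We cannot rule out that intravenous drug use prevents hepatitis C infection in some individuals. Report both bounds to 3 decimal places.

0.500 ≤ PN ≤ 1.000

Let p₁ = 0.03, p₀ = 0.015.
Under exogeneity alone the bounds on PN are max{0,(p₁−p₀)/p₁} ≤ PN ≤ min{1,(1−p₀)/p₁}.
  lower = (p₁ − p₀)/p₁ = 0.015 / 0.03 ≈ 0.5000
  upper = min{1, (1 − p₀)/p₁} = 0.985 / 0.03 ≈ 32.8333 → capped at 1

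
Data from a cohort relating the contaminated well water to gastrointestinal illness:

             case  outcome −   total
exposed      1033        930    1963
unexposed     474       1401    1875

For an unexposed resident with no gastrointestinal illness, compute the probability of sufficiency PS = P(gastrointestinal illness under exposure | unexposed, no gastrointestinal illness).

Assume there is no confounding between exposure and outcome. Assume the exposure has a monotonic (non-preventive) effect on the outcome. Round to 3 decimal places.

p₁ = P(outcome | exposed) = 1033/1963 = 0.52624
p₀ = P(outcome | unexposed) = 474/1875 = 0.2528
Under exogeneity and monotonicity, PS = (p₁ − p₀)/(1 − p₀).
PS = (0.52624 − 0.2528) / 0.7472 ≈ 0.3659

PS ≈ 0.366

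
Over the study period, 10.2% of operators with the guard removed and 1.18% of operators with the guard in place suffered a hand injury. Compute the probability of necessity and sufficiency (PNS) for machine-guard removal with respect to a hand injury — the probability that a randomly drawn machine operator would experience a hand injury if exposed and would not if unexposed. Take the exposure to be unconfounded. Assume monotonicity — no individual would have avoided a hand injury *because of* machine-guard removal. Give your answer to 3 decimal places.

p₁ = 0.102, p₀ = 0.0118.
Under exogeneity and monotonicity, PNS = p₁ − p₀.
PNS = 0.102 − 0.0118 = 0.0902

PNS ≈ 0.090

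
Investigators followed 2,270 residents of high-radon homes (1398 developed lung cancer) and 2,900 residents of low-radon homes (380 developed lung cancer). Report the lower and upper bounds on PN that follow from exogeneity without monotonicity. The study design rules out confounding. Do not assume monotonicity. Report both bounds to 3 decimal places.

p₁ = P(outcome | exposed) = 1398/2270 = 0.61586
p₀ = P(outcome | unexposed) = 380/2900 = 0.13103
Under exogeneity alone the bounds on PN are max{0,(p₁−p₀)/p₁} ≤ PN ≤ min{1,(1−p₀)/p₁}.
  lower = (p₁ − p₀)/p₁ = 0.48482 / 0.61586 ≈ 0.7872
  upper = min{1, (1 − p₀)/p₁} = 0.86897 / 0.61586 ≈ 1.4110 → capped at 1

0.787 ≤ PN ≤ 1.000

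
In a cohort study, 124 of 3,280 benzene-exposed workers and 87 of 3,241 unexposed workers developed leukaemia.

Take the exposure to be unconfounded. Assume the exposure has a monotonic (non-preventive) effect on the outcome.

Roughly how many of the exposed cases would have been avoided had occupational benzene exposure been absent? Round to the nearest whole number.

p₁ = P(outcome | exposed) = 124/3280 = 0.037805
p₀ = P(outcome | unexposed) = 87/3241 = 0.026844
PN = (p₁ − p₀)/p₁ = (0.037805 − 0.026844) / 0.037805 ≈ 0.28994.
Attributable cases ≈ PN × (exposed cases) = 0.28994 × 124 ≈ 35.95.

about 36 cases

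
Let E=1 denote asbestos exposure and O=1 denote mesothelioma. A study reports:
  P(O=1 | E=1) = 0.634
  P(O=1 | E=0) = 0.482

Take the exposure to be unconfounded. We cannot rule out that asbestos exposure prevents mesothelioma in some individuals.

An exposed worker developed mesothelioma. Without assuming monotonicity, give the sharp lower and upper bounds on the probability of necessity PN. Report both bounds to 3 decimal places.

0.240 ≤ PN ≤ 0.817

Let p₁ = 0.634, p₀ = 0.482.
Under exogeneity alone the bounds on PN are max{0,(p₁−p₀)/p₁} ≤ PN ≤ min{1,(1−p₀)/p₁}.
  lower = (p₁ − p₀)/p₁ = 0.152 / 0.634 ≈ 0.2397
  upper = min{1, (1 − p₀)/p₁} = 0.518 / 0.634 ≈ 0.8170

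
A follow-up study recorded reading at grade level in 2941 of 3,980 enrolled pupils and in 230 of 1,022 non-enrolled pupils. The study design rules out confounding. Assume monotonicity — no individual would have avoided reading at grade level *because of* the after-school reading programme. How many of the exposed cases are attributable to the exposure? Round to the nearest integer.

p₁ = P(outcome | exposed) = 2941/3980 = 0.73894
p₀ = P(outcome | unexposed) = 230/1022 = 0.22505
PN = (p₁ − p₀)/p₁ = (0.73894 − 0.22505) / 0.73894 ≈ 0.69545.
Attributable cases ≈ PN × (exposed cases) = 0.69545 × 2941 ≈ 2045.31.

about 2045 cases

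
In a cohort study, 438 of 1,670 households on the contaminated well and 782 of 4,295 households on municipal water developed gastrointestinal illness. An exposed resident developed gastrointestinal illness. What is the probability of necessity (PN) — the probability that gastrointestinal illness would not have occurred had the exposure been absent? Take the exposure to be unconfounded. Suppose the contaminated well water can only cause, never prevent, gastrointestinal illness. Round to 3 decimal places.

PN ≈ 0.306

p₁ = P(outcome | exposed) = 438/1670 = 0.26228
p₀ = P(outcome | unexposed) = 782/4295 = 0.18207
Under exogeneity and monotonicity, PN = (p₁ − p₀) / p₁.
PN = (0.26228 − 0.18207) / 0.26228 = 0.080203 / 0.26228 ≈ 0.3058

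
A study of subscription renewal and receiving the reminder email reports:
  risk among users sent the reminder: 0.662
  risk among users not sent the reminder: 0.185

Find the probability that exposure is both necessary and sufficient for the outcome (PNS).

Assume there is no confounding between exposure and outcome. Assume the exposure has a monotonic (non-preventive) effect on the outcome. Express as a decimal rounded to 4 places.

PNS ≈ 0.4770

Let p₁ = 0.662, p₀ = 0.185.
Under exogeneity and monotonicity, PNS = p₁ − p₀.
PNS = 0.662 − 0.185 = 0.477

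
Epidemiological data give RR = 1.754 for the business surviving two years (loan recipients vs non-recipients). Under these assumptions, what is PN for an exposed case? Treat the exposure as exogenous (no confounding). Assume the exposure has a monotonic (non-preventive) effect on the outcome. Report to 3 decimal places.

Under exogeneity and monotonicity, PN = (RR − 1) / RR = 1 − 1/RR.
PN = (1.754 − 1) / 1.754 = 0.754 / 1.754 ≈ 0.4299

PN ≈ 0.430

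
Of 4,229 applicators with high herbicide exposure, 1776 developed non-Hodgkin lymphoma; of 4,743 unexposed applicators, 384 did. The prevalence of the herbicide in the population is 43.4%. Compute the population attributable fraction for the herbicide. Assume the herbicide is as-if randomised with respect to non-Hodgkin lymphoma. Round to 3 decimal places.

PAF ≈ 0.645

p₁ = P(outcome | exposed) = 1776/4229 = 0.41996
p₀ = P(outcome | unexposed) = 384/4743 = 0.080961
Overall risk P(Y=1) = π·p₁ + (1−π)·p₀ = 0.434×0.41996 + 0.566×0.080961 = 0.22809.
Under exogeneity, PAF = [P(Y=1) − p₀] / P(Y=1).
PAF = (0.22809 − 0.080961) / 0.22809 ≈ 0.6450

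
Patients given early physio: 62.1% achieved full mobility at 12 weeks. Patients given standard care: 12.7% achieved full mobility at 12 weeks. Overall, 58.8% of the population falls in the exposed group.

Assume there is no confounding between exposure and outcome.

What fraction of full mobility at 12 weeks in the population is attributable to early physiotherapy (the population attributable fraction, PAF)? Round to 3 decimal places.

p₁ = 0.621, p₀ = 0.127.
Overall risk P(Y=1) = π·p₁ + (1−π)·p₀ = 0.588×0.621 + 0.412×0.127 = 0.41747.
Under exogeneity, PAF = [P(Y=1) − p₀] / P(Y=1).
PAF = (0.41747 − 0.127) / 0.41747 ≈ 0.6958

PAF ≈ 0.696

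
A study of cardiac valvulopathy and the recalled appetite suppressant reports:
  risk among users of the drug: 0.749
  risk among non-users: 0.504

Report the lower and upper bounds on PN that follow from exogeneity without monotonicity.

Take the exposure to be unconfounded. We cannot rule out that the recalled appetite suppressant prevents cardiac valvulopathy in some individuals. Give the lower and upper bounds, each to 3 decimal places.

0.327 ≤ PN ≤ 0.662

Let p₁ = 0.749, p₀ = 0.504.
Under exogeneity alone the bounds on PN are max{0,(p₁−p₀)/p₁} ≤ PN ≤ min{1,(1−p₀)/p₁}.
  lower = (p₁ − p₀)/p₁ = 0.245 / 0.749 ≈ 0.3271
  upper = min{1, (1 − p₀)/p₁} = 0.496 / 0.749 ≈ 0.6622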